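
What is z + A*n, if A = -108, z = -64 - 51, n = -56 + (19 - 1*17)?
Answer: 5717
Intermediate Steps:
n = -54 (n = -56 + (19 - 17) = -56 + 2 = -54)
z = -115
z + A*n = -115 - 108*(-54) = -115 + 5832 = 5717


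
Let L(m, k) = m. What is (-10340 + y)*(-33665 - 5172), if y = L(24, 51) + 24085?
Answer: -534746653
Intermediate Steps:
y = 24109 (y = 24 + 24085 = 24109)
(-10340 + y)*(-33665 - 5172) = (-10340 + 24109)*(-33665 - 5172) = 13769*(-38837) = -534746653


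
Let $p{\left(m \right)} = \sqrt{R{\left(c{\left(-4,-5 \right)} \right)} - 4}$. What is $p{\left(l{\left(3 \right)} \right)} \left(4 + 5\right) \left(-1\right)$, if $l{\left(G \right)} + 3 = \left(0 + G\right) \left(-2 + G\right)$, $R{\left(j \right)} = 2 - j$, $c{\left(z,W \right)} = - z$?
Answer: $- 9 i \sqrt{6} \approx - 22.045 i$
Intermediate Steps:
$l{\left(G \right)} = -3 + G \left(-2 + G\right)$ ($l{\left(G \right)} = -3 + \left(0 + G\right) \left(-2 + G\right) = -3 + G \left(-2 + G\right)$)
$p{\left(m \right)} = i \sqrt{6}$ ($p{\left(m \right)} = \sqrt{\left(2 - \left(-1\right) \left(-4\right)\right) - 4} = \sqrt{\left(2 - 4\right) - 4} = \sqrt{-2 - 4} = \sqrt{-6} = i \sqrt{6}$)
$p{\left(l{\left(3 \right)} \right)} \left(4 + 5\right) \left(-1\right) = i \sqrt{6} \left(4 + 5\right) \left(-1\right) = i \sqrt{6} \cdot 9 \left(-1\right) = 9 i \sqrt{6} \left(-1\right) = - 9 i \sqrt{6}$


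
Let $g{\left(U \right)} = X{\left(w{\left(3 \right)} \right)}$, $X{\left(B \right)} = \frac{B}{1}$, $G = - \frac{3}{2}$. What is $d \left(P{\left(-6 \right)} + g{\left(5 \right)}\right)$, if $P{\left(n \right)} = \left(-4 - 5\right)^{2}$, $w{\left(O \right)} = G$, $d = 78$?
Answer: $6201$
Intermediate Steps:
$G = - \frac{3}{2}$ ($G = \left(-3\right) \frac{1}{2} = - \frac{3}{2} \approx -1.5$)
$w{\left(O \right)} = - \frac{3}{2}$
$X{\left(B \right)} = B$ ($X{\left(B \right)} = B 1 = B$)
$g{\left(U \right)} = - \frac{3}{2}$
$P{\left(n \right)} = 81$ ($P{\left(n \right)} = \left(-9\right)^{2} = 81$)
$d \left(P{\left(-6 \right)} + g{\left(5 \right)}\right) = 78 \left(81 - \frac{3}{2}\right) = 78 \cdot \frac{159}{2} = 6201$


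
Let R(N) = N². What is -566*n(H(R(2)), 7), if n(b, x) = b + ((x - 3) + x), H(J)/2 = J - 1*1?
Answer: -9622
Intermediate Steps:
H(J) = -2 + 2*J (H(J) = 2*(J - 1*1) = 2*(J - 1) = 2*(-1 + J) = -2 + 2*J)
n(b, x) = -3 + b + 2*x (n(b, x) = b + ((-3 + x) + x) = b + (-3 + 2*x) = -3 + b + 2*x)
-566*n(H(R(2)), 7) = -566*(-3 + (-2 + 2*2²) + 2*7) = -566*(-3 + (-2 + 2*4) + 14) = -566*(-3 + (-2 + 8) + 14) = -566*(-3 + 6 + 14) = -566*17 = -9622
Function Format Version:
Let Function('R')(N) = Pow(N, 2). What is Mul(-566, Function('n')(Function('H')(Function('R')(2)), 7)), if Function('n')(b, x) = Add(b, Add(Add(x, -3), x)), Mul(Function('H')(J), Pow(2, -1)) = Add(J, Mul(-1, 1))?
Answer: -9622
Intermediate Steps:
Function('H')(J) = Add(-2, Mul(2, J)) (Function('H')(J) = Mul(2, Add(J, Mul(-1, 1))) = Mul(2, Add(J, -1)) = Mul(2, Add(-1, J)) = Add(-2, Mul(2, J)))
Function('n')(b, x) = Add(-3, b, Mul(2, x)) (Function('n')(b, x) = Add(b, Add(Add(-3, x), x)) = Add(b, Add(-3, Mul(2, x))) = Add(-3, b, Mul(2, x)))
Mul(-566, Function('n')(Function('H')(Function('R')(2)), 7)) = Mul(-566, Add(-3, Add(-2, Mul(2, Pow(2, 2))), Mul(2, 7))) = Mul(-566, Add(-3, Add(-2, Mul(2, 4)), 14)) = Mul(-566, Add(-3, Add(-2, 8), 14)) = Mul(-566, Add(-3, 6, 14)) = Mul(-566, 17) = -9622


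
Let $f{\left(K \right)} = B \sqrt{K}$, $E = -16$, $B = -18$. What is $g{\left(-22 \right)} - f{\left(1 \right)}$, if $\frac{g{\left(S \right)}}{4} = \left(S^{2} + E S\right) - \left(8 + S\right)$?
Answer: $3418$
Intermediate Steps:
$f{\left(K \right)} = - 18 \sqrt{K}$
$g{\left(S \right)} = -32 - 68 S + 4 S^{2}$ ($g{\left(S \right)} = 4 \left(\left(S^{2} - 16 S\right) - \left(8 + S\right)\right) = 4 \left(-8 + S^{2} - 17 S\right) = -32 - 68 S + 4 S^{2}$)
$g{\left(-22 \right)} - f{\left(1 \right)} = \left(-32 - -1496 + 4 \left(-22\right)^{2}\right) - - 18 \sqrt{1} = \left(-32 + 1496 + 4 \cdot 484\right) - \left(-18\right) 1 = \left(-32 + 1496 + 1936\right) - -18 = 3400 + 18 = 3418$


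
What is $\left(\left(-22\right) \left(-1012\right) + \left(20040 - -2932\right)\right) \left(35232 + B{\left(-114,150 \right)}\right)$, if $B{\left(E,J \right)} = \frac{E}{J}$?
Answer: $\frac{39843009316}{25} \approx 1.5937 \cdot 10^{9}$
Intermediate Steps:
$\left(\left(-22\right) \left(-1012\right) + \left(20040 - -2932\right)\right) \left(35232 + B{\left(-114,150 \right)}\right) = \left(\left(-22\right) \left(-1012\right) + \left(20040 - -2932\right)\right) \left(35232 - \frac{114}{150}\right) = \left(22264 + \left(20040 + 2932\right)\right) \left(35232 - \frac{19}{25}\right) = \left(22264 + 22972\right) \left(35232 - \frac{19}{25}\right) = 45236 \cdot \frac{880781}{25} = \frac{39843009316}{25}$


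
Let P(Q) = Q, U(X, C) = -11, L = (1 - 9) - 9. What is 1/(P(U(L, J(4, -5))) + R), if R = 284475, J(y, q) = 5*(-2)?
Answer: 1/284464 ≈ 3.5154e-6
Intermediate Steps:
J(y, q) = -10
L = -17 (L = -8 - 9 = -17)
1/(P(U(L, J(4, -5))) + R) = 1/(-11 + 284475) = 1/284464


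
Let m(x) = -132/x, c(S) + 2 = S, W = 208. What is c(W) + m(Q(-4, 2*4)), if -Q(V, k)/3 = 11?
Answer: 210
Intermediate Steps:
Q(V, k) = -33 (Q(V, k) = -3*11 = -33)
c(S) = -2 + S
c(W) + m(Q(-4, 2*4)) = (-2 + 208) - 132/(-33) = 206 - 132*(-1/33) = 206 + 4 = 210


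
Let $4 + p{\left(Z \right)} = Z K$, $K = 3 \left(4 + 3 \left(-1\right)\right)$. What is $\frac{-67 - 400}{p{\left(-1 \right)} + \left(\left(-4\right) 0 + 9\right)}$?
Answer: $- \frac{467}{2} \approx -233.5$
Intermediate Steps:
$K = 3$ ($K = 3 \left(4 - 3\right) = 3 \cdot 1 = 3$)
$p{\left(Z \right)} = -4 + 3 Z$ ($p{\left(Z \right)} = -4 + Z 3 = -4 + 3 Z$)
$\frac{-67 - 400}{p{\left(-1 \right)} + \left(\left(-4\right) 0 + 9\right)} = \frac{-67 - 400}{\left(-4 + 3 \left(-1\right)\right) + \left(\left(-4\right) 0 + 9\right)} = - \frac{467}{\left(-4 - 3\right) + \left(0 + 9\right)} = - \frac{467}{-7 + 9} = - \frac{467}{2}$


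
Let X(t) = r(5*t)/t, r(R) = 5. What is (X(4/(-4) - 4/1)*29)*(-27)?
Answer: 783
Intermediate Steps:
X(t) = 5/t
(X(4/(-4) - 4/1)*29)*(-27) = ((5/(4/(-4) - 4/1))*29)*(-27) = ((5/(4*(-¼) - 4*1))*29)*(-27) = ((5/(-1 - 4))*29)*(-27) = ((5/(-5))*29)*(-27) = ((5*(-⅕))*29)*(-27) = -1*29*(-27) = -29*(-27) = 783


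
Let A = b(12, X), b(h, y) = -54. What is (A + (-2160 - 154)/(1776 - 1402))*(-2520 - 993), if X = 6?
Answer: 39538815/187 ≈ 2.1144e+5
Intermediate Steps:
A = -54
(A + (-2160 - 154)/(1776 - 1402))*(-2520 - 993) = (-54 + (-2160 - 154)/(1776 - 1402))*(-2520 - 993) = (-54 - 2314/374)*(-3513) = (-54 - 2314*1/374)*(-3513) = (-54 - 1157/187)*(-3513) = -11255/187*(-3513) = 39538815/187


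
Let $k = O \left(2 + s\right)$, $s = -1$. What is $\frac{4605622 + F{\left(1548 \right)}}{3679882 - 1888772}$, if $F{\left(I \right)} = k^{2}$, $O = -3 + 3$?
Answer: $\frac{2302811}{895555} \approx 2.5714$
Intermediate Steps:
$O = 0$
$k = 0$ ($k = 0 \left(2 - 1\right) = 0 \cdot 1 = 0$)
$F{\left(I \right)} = 0$ ($F{\left(I \right)} = 0^{2} = 0$)
$\frac{4605622 + F{\left(1548 \right)}}{3679882 - 1888772} = \frac{4605622 + 0}{3679882 - 1888772} = \frac{4605622}{1791110} = 4605622 \cdot \frac{1}{1791110} = \frac{2302811}{895555}$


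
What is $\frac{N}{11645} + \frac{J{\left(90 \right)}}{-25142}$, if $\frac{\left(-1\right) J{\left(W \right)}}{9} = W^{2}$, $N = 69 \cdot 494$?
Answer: $\frac{852955356}{146389295} \approx 5.8266$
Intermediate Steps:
$N = 34086$
$J{\left(W \right)} = - 9 W^{2}$
$\frac{N}{11645} + \frac{J{\left(90 \right)}}{-25142} = \frac{34086}{11645} + \frac{\left(-9\right) 90^{2}}{-25142} = 34086 \cdot \frac{1}{11645} + \left(-9\right) 8100 \left(- \frac{1}{25142}\right) = \frac{34086}{11645} - - \frac{36450}{12571} = \frac{34086}{11645} + \frac{36450}{12571} = \frac{852955356}{146389295}$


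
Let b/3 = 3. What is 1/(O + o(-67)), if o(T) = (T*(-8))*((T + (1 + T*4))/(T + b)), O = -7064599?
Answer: -29/204783859 ≈ -1.4161e-7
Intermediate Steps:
b = 9 (b = 3*3 = 9)
o(T) = -8*T*(1 + 5*T)/(9 + T) (o(T) = (T*(-8))*((T + (1 + T*4))/(T + 9)) = (-8*T)*((T + (1 + 4*T))/(9 + T)) = (-8*T)*((1 + 5*T)/(9 + T)) = -8*T*(1 + 5*T)/(9 + T))
1/(O + o(-67)) = 1/(-7064599 - 8*(-67)*(1 + 5*(-67))/(9 - 67)) = 1/(-7064599 - 8*(-67)*(1 - 335)/(-58)) = 1/(-7064599 - 8*(-67)*(-1/58)*(-334)) = 1/(-7064599 + 89512/29) = 1/(-204783859/29) = -29/204783859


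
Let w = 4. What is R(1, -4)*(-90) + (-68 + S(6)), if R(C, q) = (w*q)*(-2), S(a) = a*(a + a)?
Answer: -2876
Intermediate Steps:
S(a) = 2*a**2 (S(a) = a*(2*a) = 2*a**2)
R(C, q) = -8*q (R(C, q) = (4*q)*(-2) = -8*q)
R(1, -4)*(-90) + (-68 + S(6)) = -8*(-4)*(-90) + (-68 + 2*6**2) = 32*(-90) + (-68 + 2*36) = -2880 + (-68 + 72) = -2880 + 4 = -2876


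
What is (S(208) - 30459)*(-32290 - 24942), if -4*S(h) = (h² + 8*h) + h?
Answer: 2389035376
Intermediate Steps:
S(h) = -9*h/4 - h²/4 (S(h) = -((h² + 8*h) + h)/4 = -(h² + 9*h)/4 = -9*h/4 - h²/4)
(S(208) - 30459)*(-32290 - 24942) = (-¼*208*(9 + 208) - 30459)*(-32290 - 24942) = (-¼*208*217 - 30459)*(-57232) = (-11284 - 30459)*(-57232) = -41743*(-57232) = 2389035376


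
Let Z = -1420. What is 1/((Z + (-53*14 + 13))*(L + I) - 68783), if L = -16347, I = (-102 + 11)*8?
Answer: 1/36625392 ≈ 2.7303e-8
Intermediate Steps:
I = -728 (I = -91*8 = -728)
1/((Z + (-53*14 + 13))*(L + I) - 68783) = 1/((-1420 + (-53*14 + 13))*(-16347 - 728) - 68783) = 1/((-1420 + (-742 + 13))*(-17075) - 68783) = 1/((-1420 - 729)*(-17075) - 68783) = 1/(-2149*(-17075) - 68783) = 1/(36694175 - 68783) = 1/36625392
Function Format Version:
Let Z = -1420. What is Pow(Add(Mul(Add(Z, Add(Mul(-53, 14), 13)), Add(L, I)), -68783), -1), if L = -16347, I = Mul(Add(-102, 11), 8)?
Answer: Rational(1, 36625392) ≈ 2.7303e-8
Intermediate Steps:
I = -728 (I = Mul(-91, 8) = -728)
Pow(Add(Mul(Add(Z, Add(Mul(-53, 14), 13)), Add(L, I)), -68783), -1) = Pow(Add(Mul(Add(-1420, Add(Mul(-53, 14), 13)), Add(-16347, -728)), -68783), -1) = Pow(Add(Mul(Add(-1420, Add(-742, 13)), -17075), -68783), -1) = Pow(Add(Mul(Add(-1420, -729), -17075), -68783), -1) = Pow(Add(Mul(-2149, -17075), -68783), -1) = Pow(Add(36694175, -68783), -1) = Pow(36625392, -1) = Rational(1, 36625392)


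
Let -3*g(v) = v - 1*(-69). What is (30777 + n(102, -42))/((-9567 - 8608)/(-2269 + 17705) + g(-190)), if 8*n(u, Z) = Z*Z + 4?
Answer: 1435455384/1813231 ≈ 791.66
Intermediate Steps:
g(v) = -23 - v/3 (g(v) = -(v - 1*(-69))/3 = -(v + 69)/3 = -(69 + v)/3 = -23 - v/3)
n(u, Z) = 1/2 + Z**2/8 (n(u, Z) = (Z*Z + 4)/8 = (Z**2 + 4)/8 = (4 + Z**2)/8 = 1/2 + Z**2/8)
(30777 + n(102, -42))/((-9567 - 8608)/(-2269 + 17705) + g(-190)) = (30777 + (1/2 + (1/8)*(-42)**2))/((-9567 - 8608)/(-2269 + 17705) + (-23 - 1/3*(-190))) = (30777 + (1/2 + (1/8)*1764))/(-18175/15436 + (-23 + 190/3)) = (30777 + (1/2 + 441/2))/(-18175*1/15436 + 121/3) = (30777 + 221)/(-18175/15436 + 121/3) = 30998/(1813231/46308) = 30998*(46308/1813231) = 1435455384/1813231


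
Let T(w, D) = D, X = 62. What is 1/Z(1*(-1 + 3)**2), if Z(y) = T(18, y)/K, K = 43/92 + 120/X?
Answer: 6853/11408 ≈ 0.60072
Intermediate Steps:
K = 6853/2852 (K = 43/92 + 120/62 = 43*(1/92) + 120*(1/62) = 43/92 + 60/31 = 6853/2852 ≈ 2.4029)
Z(y) = 2852*y/6853 (Z(y) = y/(6853/2852) = y*(2852/6853) = 2852*y/6853)
1/Z(1*(-1 + 3)**2) = 1/(2852*(1*(-1 + 3)**2)/6853) = 1/(2852*(1*2**2)/6853) = 1/(2852*(1*4)/6853) = 1/((2852/6853)*4) = 1/(11408/6853) = 6853/11408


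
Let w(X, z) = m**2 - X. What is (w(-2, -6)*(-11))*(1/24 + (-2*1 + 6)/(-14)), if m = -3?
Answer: 4961/168 ≈ 29.530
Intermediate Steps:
w(X, z) = 9 - X (w(X, z) = (-3)**2 - X = 9 - X)
(w(-2, -6)*(-11))*(1/24 + (-2*1 + 6)/(-14)) = ((9 - 1*(-2))*(-11))*(1/24 + (-2*1 + 6)/(-14)) = ((9 + 2)*(-11))*(1*(1/24) + (-2 + 6)*(-1/14)) = (11*(-11))*(1/24 + 4*(-1/14)) = -121*(1/24 - 2/7) = -121*(-41/168) = 4961/168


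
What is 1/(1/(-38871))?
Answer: -38871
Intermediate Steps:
1/(1/(-38871)) = 1/(-1/38871) = -38871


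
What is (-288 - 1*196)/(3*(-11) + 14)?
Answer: 484/19 ≈ 25.474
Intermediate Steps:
(-288 - 1*196)/(3*(-11) + 14) = (-288 - 196)/(-33 + 14) = -484/(-19) = -484*(-1/19) = 484/19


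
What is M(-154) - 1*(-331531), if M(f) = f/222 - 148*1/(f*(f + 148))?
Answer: 2833588159/8547 ≈ 3.3153e+5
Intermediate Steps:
M(f) = f/222 - 148/(f*(148 + f)) (M(f) = f*(1/222) - 148*1/(f*(148 + f)) = f/222 - 148/(f*(148 + f)))
M(-154) - 1*(-331531) = (1/222)*(-32856 + (-154)³ + 148*(-154)²)/(-154*(148 - 154)) - 1*(-331531) = (1/222)*(-1/154)*(-32856 - 3652264 + 148*23716)/(-6) + 331531 = (1/222)*(-1/154)*(-⅙)*(-32856 - 3652264 + 3509968) + 331531 = (1/222)*(-1/154)*(-⅙)*(-175152) + 331531 = -7298/8547 + 331531 = 2833588159/8547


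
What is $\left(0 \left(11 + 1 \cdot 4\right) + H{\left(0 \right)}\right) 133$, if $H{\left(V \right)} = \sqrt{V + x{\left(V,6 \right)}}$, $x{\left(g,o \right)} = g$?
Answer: $0$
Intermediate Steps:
$H{\left(V \right)} = \sqrt{2} \sqrt{V}$ ($H{\left(V \right)} = \sqrt{V + V} = \sqrt{2 V} = \sqrt{2} \sqrt{V}$)
$\left(0 \left(11 + 1 \cdot 4\right) + H{\left(0 \right)}\right) 133 = \left(0 \left(11 + 1 \cdot 4\right) + \sqrt{2} \sqrt{0}\right) 133 = \left(0 \left(11 + 4\right) + \sqrt{2} \cdot 0\right) 133 = \left(0 \cdot 15 + 0\right) 133 = \left(0 + 0\right) 133 = 0 \cdot 133 = 0$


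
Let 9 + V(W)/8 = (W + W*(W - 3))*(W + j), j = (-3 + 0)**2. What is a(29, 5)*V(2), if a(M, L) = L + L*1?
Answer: -720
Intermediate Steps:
j = 9 (j = (-3)**2 = 9)
a(M, L) = 2*L (a(M, L) = L + L = 2*L)
V(W) = -72 + 8*(9 + W)*(W + W*(-3 + W)) (V(W) = -72 + 8*((W + W*(W - 3))*(W + 9)) = -72 + 8*((W + W*(-3 + W))*(9 + W)) = -72 + 8*((9 + W)*(W + W*(-3 + W))) = -72 + 8*(9 + W)*(W + W*(-3 + W)))
a(29, 5)*V(2) = (2*5)*(-72 - 144*2 + 8*2**3 + 56*2**2) = 10*(-72 - 288 + 8*8 + 56*4) = 10*(-72 - 288 + 64 + 224) = 10*(-72) = -720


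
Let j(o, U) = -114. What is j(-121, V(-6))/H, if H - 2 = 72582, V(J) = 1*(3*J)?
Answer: -57/36292 ≈ -0.0015706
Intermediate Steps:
V(J) = 3*J
H = 72584 (H = 2 + 72582 = 72584)
j(-121, V(-6))/H = -114/72584 = -114*1/72584 = -57/36292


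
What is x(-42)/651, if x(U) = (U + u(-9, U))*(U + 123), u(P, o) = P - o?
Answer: -243/217 ≈ -1.1198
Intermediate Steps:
x(U) = -1107 - 9*U (x(U) = (U + (-9 - U))*(U + 123) = -9*(123 + U) = -1107 - 9*U)
x(-42)/651 = (-1107 - 9*(-42))/651 = (-1107 + 378)*(1/651) = -729*1/651 = -243/217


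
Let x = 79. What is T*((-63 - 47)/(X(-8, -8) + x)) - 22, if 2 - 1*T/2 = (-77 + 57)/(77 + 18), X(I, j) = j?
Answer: -38918/1349 ≈ -28.850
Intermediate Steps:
T = 84/19 (T = 4 - 2*(-77 + 57)/(77 + 18) = 4 - (-40)/95 = 4 - 2*(-4/19) = 4 + 8/19 = 84/19 ≈ 4.4211)
T*((-63 - 47)/(X(-8, -8) + x)) - 22 = 84*((-63 - 47)/(-8 + 79))/19 - 22 = 84*(-110/71)/19 - 22 = 84*(-110*1/71)/19 - 22 = (84/19)*(-110/71) - 22 = -9240/1349 - 22 = -38918/1349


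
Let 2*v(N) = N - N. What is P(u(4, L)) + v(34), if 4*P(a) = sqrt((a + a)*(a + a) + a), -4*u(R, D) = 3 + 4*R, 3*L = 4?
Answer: 3*sqrt(38)/8 ≈ 2.3117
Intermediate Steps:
L = 4/3 (L = (1/3)*4 = 4/3 ≈ 1.3333)
v(N) = 0 (v(N) = (N - N)/2 = (1/2)*0 = 0)
u(R, D) = -3/4 - R (u(R, D) = -(3 + 4*R)/4 = -3/4 - R)
P(a) = sqrt(a + 4*a**2)/4 (P(a) = sqrt((a + a)*(a + a) + a)/4 = sqrt((2*a)*(2*a) + a)/4 = sqrt(4*a**2 + a)/4 = sqrt(a + 4*a**2)/4)
P(u(4, L)) + v(34) = sqrt((-3/4 - 1*4)*(1 + 4*(-3/4 - 1*4)))/4 + 0 = sqrt((-3/4 - 4)*(1 + 4*(-3/4 - 4)))/4 + 0 = sqrt(-19*(1 + 4*(-19/4))/4)/4 + 0 = sqrt(-19*(1 - 19)/4)/4 + 0 = sqrt(-19/4*(-18))/4 + 0 = sqrt(171/2)/4 + 0 = (3*sqrt(38)/2)/4 + 0 = 3*sqrt(38)/8 + 0 = 3*sqrt(38)/8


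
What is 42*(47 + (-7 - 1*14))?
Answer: 1092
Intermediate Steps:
42*(47 + (-7 - 1*14)) = 42*(47 + (-7 - 14)) = 42*(47 - 21) = 42*26 = 1092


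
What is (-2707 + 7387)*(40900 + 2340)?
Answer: 202363200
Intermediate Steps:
(-2707 + 7387)*(40900 + 2340) = 4680*43240 = 202363200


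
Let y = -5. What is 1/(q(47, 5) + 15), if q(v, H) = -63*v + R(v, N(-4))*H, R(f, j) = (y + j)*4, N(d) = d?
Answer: -1/3126 ≈ -0.00031990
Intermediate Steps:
R(f, j) = -20 + 4*j (R(f, j) = (-5 + j)*4 = -20 + 4*j)
q(v, H) = -63*v - 36*H (q(v, H) = -63*v + (-20 + 4*(-4))*H = -63*v + (-20 - 16)*H = -63*v - 36*H)
1/(q(47, 5) + 15) = 1/((-63*47 - 36*5) + 15) = 1/((-2961 - 180) + 15) = 1/(-3141 + 15) = 1/(-3126) = -1/3126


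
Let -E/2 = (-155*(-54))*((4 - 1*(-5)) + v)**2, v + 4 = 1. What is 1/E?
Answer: -1/602640 ≈ -1.6594e-6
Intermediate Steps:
v = -3 (v = -4 + 1 = -3)
E = -602640 (E = -2*(-155*(-54))*((4 - 1*(-5)) - 3)**2 = -16740*((4 + 5) - 3)**2 = -16740*(9 - 3)**2 = -16740*6**2 = -16740*36 = -2*301320 = -602640)
1/E = 1/(-602640) = -1/602640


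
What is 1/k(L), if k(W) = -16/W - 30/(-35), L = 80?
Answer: 35/23 ≈ 1.5217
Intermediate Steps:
k(W) = 6/7 - 16/W (k(W) = -16/W - 30*(-1/35) = -16/W + 6/7 = 6/7 - 16/W)
1/k(L) = 1/(6/7 - 16/80) = 1/(6/7 - 16*1/80) = 1/(6/7 - ⅕) = 1/(23/35) = 35/23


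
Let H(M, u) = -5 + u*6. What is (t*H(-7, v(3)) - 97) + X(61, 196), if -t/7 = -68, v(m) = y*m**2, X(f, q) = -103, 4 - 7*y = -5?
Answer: 30468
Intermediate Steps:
y = 9/7 (y = 4/7 - 1/7*(-5) = 4/7 + 5/7 = 9/7 ≈ 1.2857)
v(m) = 9*m**2/7
t = 476 (t = -7*(-68) = 476)
H(M, u) = -5 + 6*u
(t*H(-7, v(3)) - 97) + X(61, 196) = (476*(-5 + 6*((9/7)*3**2)) - 97) - 103 = (476*(-5 + 6*((9/7)*9)) - 97) - 103 = (476*(-5 + 6*(81/7)) - 97) - 103 = (476*(-5 + 486/7) - 97) - 103 = (476*(451/7) - 97) - 103 = (30668 - 97) - 103 = 30571 - 103 = 30468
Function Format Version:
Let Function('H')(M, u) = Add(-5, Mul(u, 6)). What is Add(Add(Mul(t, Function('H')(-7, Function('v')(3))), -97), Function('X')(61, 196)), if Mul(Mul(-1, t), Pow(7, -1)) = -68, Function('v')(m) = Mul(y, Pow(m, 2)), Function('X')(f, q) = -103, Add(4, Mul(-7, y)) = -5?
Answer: 30468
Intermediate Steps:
y = Rational(9, 7) (y = Add(Rational(4, 7), Mul(Rational(-1, 7), -5)) = Add(Rational(4, 7), Rational(5, 7)) = Rational(9, 7) ≈ 1.2857)
Function('v')(m) = Mul(Rational(9, 7), Pow(m, 2))
t = 476 (t = Mul(-7, -68) = 476)
Function('H')(M, u) = Add(-5, Mul(6, u))
Add(Add(Mul(t, Function('H')(-7, Function('v')(3))), -97), Function('X')(61, 196)) = Add(Add(Mul(476, Add(-5, Mul(6, Mul(Rational(9, 7), Pow(3, 2))))), -97), -103) = Add(Add(Mul(476, Add(-5, Mul(6, Mul(Rational(9, 7), 9)))), -97), -103) = Add(Add(Mul(476, Add(-5, Mul(6, Rational(81, 7)))), -97), -103) = Add(Add(Mul(476, Add(-5, Rational(486, 7))), -97), -103) = Add(Add(Mul(476, Rational(451, 7)), -97), -103) = Add(Add(30668, -97), -103) = Add(30571, -103) = 30468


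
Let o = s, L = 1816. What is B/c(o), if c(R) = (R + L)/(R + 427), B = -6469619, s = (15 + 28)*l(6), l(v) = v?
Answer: -4431689015/2074 ≈ -2.1368e+6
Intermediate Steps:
s = 258 (s = (15 + 28)*6 = 43*6 = 258)
o = 258
c(R) = (1816 + R)/(427 + R) (c(R) = (R + 1816)/(R + 427) = (1816 + R)/(427 + R))
B/c(o) = -6469619*(427 + 258)/(1816 + 258) = -6469619/(2074/685) = -6469619/((1/685)*2074) = -6469619/2074/685 = -6469619*685/2074 = -4431689015/2074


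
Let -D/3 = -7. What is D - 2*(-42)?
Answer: 105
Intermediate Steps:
D = 21 (D = -3*(-7) = 21)
D - 2*(-42) = 21 - 2*(-42) = 21 + 84 = 105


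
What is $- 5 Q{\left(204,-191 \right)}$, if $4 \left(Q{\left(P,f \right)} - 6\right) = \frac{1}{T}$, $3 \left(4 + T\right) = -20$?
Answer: $- \frac{3825}{128} \approx -29.883$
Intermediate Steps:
$T = - \frac{32}{3}$ ($T = -4 + \frac{1}{3} \left(-20\right) = -4 - \frac{20}{3} = - \frac{32}{3} \approx -10.667$)
$Q{\left(P,f \right)} = \frac{765}{128}$ ($Q{\left(P,f \right)} = 6 + \frac{1}{4 \left(- \frac{32}{3}\right)} = 6 + \frac{1}{4} \left(- \frac{3}{32}\right) = 6 - \frac{3}{128} = \frac{765}{128}$)
$- 5 Q{\left(204,-191 \right)} = \left(-5\right) \frac{765}{128} = - \frac{3825}{128}$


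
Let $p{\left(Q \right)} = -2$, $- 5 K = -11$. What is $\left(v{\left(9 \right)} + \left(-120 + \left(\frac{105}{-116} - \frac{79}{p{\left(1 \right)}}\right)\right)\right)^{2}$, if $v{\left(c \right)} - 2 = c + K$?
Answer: $\frac{1564914481}{336400} \approx 4651.9$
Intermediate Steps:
$K = \frac{11}{5}$ ($K = \left(- \frac{1}{5}\right) \left(-11\right) = \frac{11}{5} \approx 2.2$)
$v{\left(c \right)} = \frac{21}{5} + c$ ($v{\left(c \right)} = 2 + \left(c + \frac{11}{5}\right) = 2 + \left(\frac{11}{5} + c\right) = \frac{21}{5} + c$)
$\left(v{\left(9 \right)} + \left(-120 + \left(\frac{105}{-116} - \frac{79}{p{\left(1 \right)}}\right)\right)\right)^{2} = \left(\left(\frac{21}{5} + 9\right) + \left(-120 + \left(\frac{105}{-116} - \frac{79}{-2}\right)\right)\right)^{2} = \left(\frac{66}{5} + \left(-120 + \left(105 \left(- \frac{1}{116}\right) - - \frac{79}{2}\right)\right)\right)^{2} = \left(\frac{66}{5} + \left(-120 + \left(- \frac{105}{116} + \frac{79}{2}\right)\right)\right)^{2} = \left(\frac{66}{5} + \left(-120 + \frac{4477}{116}\right)\right)^{2} = \left(\frac{66}{5} - \frac{9443}{116}\right)^{2} = \left(- \frac{39559}{580}\right)^{2} = \frac{1564914481}{336400}$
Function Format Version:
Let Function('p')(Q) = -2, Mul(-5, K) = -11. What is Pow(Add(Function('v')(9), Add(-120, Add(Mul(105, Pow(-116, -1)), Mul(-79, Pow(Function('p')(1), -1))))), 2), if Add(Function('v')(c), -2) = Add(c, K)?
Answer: Rational(1564914481, 336400) ≈ 4651.9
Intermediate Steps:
K = Rational(11, 5) (K = Mul(Rational(-1, 5), -11) = Rational(11, 5) ≈ 2.2000)
Function('v')(c) = Add(Rational(21, 5), c) (Function('v')(c) = Add(2, Add(c, Rational(11, 5))) = Add(2, Add(Rational(11, 5), c)) = Add(Rational(21, 5), c))
Pow(Add(Function('v')(9), Add(-120, Add(Mul(105, Pow(-116, -1)), Mul(-79, Pow(Function('p')(1), -1))))), 2) = Pow(Add(Add(Rational(21, 5), 9), Add(-120, Add(Mul(105, Pow(-116, -1)), Mul(-79, Pow(-2, -1))))), 2) = Pow(Add(Rational(66, 5), Add(-120, Add(Mul(105, Rational(-1, 116)), Mul(-79, Rational(-1, 2))))), 2) = Pow(Add(Rational(66, 5), Add(-120, Add(Rational(-105, 116), Rational(79, 2)))), 2) = Pow(Add(Rational(66, 5), Add(-120, Rational(4477, 116))), 2) = Pow(Add(Rational(66, 5), Rational(-9443, 116)), 2) = Pow(Rational(-39559, 580), 2) = Rational(1564914481, 336400)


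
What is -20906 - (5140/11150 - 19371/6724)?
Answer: -156719575031/7497260 ≈ -20904.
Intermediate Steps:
-20906 - (5140/11150 - 19371/6724) = -20906 - (5140*(1/11150) - 19371*1/6724) = -20906 - (514/1115 - 19371/6724) = -20906 - 1*(-18142529/7497260) = -20906 + 18142529/7497260 = -156719575031/7497260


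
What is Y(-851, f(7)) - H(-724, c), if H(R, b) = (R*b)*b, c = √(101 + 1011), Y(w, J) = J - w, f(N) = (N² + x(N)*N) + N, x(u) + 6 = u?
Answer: 806002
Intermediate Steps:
x(u) = -6 + u
f(N) = N + N² + N*(-6 + N) (f(N) = (N² + (-6 + N)*N) + N = (N² + N*(-6 + N)) + N = N + N² + N*(-6 + N))
c = 2*√278 (c = √1112 = 2*√278 ≈ 33.347)
H(R, b) = R*b²
Y(-851, f(7)) - H(-724, c) = (7*(-5 + 2*7) - 1*(-851)) - (-724)*(2*√278)² = (7*(-5 + 14) + 851) - (-724)*1112 = (7*9 + 851) - 1*(-805088) = (63 + 851) + 805088 = 914 + 805088 = 806002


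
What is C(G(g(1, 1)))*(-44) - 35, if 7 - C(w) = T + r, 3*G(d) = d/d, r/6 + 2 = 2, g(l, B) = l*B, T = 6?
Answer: -79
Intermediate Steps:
g(l, B) = B*l
r = 0 (r = -12 + 6*2 = -12 + 12 = 0)
G(d) = ⅓ (G(d) = (d/d)/3 = (⅓)*1 = ⅓)
C(w) = 1 (C(w) = 7 - (6 + 0) = 7 - 1*6 = 7 - 6 = 1)
C(G(g(1, 1)))*(-44) - 35 = 1*(-44) - 35 = -44 - 35 = -79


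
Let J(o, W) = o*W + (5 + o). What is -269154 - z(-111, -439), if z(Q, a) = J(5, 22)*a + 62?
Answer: -216536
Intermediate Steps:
J(o, W) = 5 + o + W*o (J(o, W) = W*o + (5 + o) = 5 + o + W*o)
z(Q, a) = 62 + 120*a (z(Q, a) = (5 + 5 + 22*5)*a + 62 = (5 + 5 + 110)*a + 62 = 120*a + 62 = 62 + 120*a)
-269154 - z(-111, -439) = -269154 - (62 + 120*(-439)) = -269154 - (62 - 52680) = -269154 - 1*(-52618) = -269154 + 52618 = -216536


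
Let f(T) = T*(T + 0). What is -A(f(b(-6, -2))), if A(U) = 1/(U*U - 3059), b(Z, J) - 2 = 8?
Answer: -1/6941 ≈ -0.00014407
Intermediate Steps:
b(Z, J) = 10 (b(Z, J) = 2 + 8 = 10)
f(T) = T**2 (f(T) = T*T = T**2)
A(U) = 1/(-3059 + U**2) (A(U) = 1/(U**2 - 3059) = 1/(-3059 + U**2))
-A(f(b(-6, -2))) = -1/(-3059 + (10**2)**2) = -1/(-3059 + 100**2) = -1/(-3059 + 10000) = -1/6941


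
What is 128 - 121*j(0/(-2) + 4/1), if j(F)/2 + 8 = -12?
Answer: 4968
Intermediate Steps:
j(F) = -40 (j(F) = -16 + 2*(-12) = -16 - 24 = -40)
128 - 121*j(0/(-2) + 4/1) = 128 - 121*(-40) = 128 + 4840 = 4968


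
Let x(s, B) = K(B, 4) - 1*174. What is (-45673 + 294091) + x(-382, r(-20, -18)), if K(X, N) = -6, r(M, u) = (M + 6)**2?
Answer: 248238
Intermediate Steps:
r(M, u) = (6 + M)**2
x(s, B) = -180 (x(s, B) = -6 - 1*174 = -6 - 174 = -180)
(-45673 + 294091) + x(-382, r(-20, -18)) = (-45673 + 294091) - 180 = 248418 - 180 = 248238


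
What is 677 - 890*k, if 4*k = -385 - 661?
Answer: 233412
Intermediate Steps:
k = -523/2 (k = (-385 - 661)/4 = (¼)*(-1046) = -523/2 ≈ -261.50)
677 - 890*k = 677 - 890*(-523/2) = 677 + 232735 = 233412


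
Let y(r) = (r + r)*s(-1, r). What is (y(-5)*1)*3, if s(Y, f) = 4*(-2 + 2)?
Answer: 0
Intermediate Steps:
s(Y, f) = 0 (s(Y, f) = 4*0 = 0)
y(r) = 0 (y(r) = (r + r)*0 = (2*r)*0 = 0)
(y(-5)*1)*3 = (0*1)*3 = 0*3 = 0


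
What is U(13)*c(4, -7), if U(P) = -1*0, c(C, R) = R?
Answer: 0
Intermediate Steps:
U(P) = 0
U(13)*c(4, -7) = 0*(-7) = 0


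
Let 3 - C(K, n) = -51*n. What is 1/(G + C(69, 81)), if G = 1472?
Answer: 1/5606 ≈ 0.00017838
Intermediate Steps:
C(K, n) = 3 + 51*n (C(K, n) = 3 - (-51)*n = 3 + 51*n)
1/(G + C(69, 81)) = 1/(1472 + (3 + 51*81)) = 1/(1472 + (3 + 4131)) = 1/(1472 + 4134) = 1/5606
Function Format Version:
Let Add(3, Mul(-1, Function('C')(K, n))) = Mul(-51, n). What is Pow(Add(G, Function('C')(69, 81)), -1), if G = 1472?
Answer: Rational(1, 5606) ≈ 0.00017838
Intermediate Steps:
Function('C')(K, n) = Add(3, Mul(51, n)) (Function('C')(K, n) = Add(3, Mul(-1, Mul(-51, n))) = Add(3, Mul(51, n)))
Pow(Add(G, Function('C')(69, 81)), -1) = Pow(Add(1472, Add(3, Mul(51, 81))), -1) = Pow(Add(1472, Add(3, 4131)), -1) = Pow(Add(1472, 4134), -1) = Pow(5606, -1) = Rational(1, 5606)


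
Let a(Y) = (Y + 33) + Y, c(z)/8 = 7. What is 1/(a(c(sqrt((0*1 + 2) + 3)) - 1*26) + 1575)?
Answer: 1/1668 ≈ 0.00059952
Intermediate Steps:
c(z) = 56 (c(z) = 8*7 = 56)
a(Y) = 33 + 2*Y (a(Y) = (33 + Y) + Y = 33 + 2*Y)
1/(a(c(sqrt((0*1 + 2) + 3)) - 1*26) + 1575) = 1/((33 + 2*(56 - 1*26)) + 1575) = 1/((33 + 2*(56 - 26)) + 1575) = 1/((33 + 2*30) + 1575) = 1/((33 + 60) + 1575) = 1/(93 + 1575) = 1/1668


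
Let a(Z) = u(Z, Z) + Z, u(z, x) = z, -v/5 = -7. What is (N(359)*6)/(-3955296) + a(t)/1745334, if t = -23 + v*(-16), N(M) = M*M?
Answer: -112854518555/575276049072 ≈ -0.19617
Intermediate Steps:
v = 35 (v = -5*(-7) = 35)
N(M) = M**2
t = -583 (t = -23 + 35*(-16) = -23 - 560 = -583)
a(Z) = 2*Z (a(Z) = Z + Z = 2*Z)
(N(359)*6)/(-3955296) + a(t)/1745334 = (359**2*6)/(-3955296) + (2*(-583))/1745334 = (128881*6)*(-1/3955296) - 1166*1/1745334 = 773286*(-1/3955296) - 583/872667 = -128881/659216 - 583/872667 = -112854518555/575276049072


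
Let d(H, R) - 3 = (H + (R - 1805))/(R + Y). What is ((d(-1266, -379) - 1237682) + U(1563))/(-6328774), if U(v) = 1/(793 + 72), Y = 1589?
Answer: 129541970839/662401130710 ≈ 0.19556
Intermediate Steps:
U(v) = 1/865
d(H, R) = 3 + (-1805 + H + R)/(1589 + R) (d(H, R) = 3 + (H + (R - 1805))/(R + 1589) = 3 + (H + (-1805 + R))/(1589 + R) = 3 + (-1805 + H + R)/(1589 + R))
((d(-1266, -379) - 1237682) + U(1563))/(-6328774) = (((2962 - 1266 + 4*(-379))/(1589 - 379) - 1237682) + 1/865)/(-6328774) = (((2962 - 1266 - 1516)/1210 - 1237682) + 1/865)*(-1/6328774) = (((1/1210)*180 - 1237682) + 1/865)*(-1/6328774) = ((18/121 - 1237682) + 1/865)*(-1/6328774) = (-149759504/121 + 1/865)*(-1/6328774) = -129541970839/104665*(-1/6328774) = 129541970839/662401130710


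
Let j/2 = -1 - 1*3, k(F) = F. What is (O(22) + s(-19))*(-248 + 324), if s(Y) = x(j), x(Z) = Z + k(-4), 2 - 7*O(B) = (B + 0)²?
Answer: -43016/7 ≈ -6145.1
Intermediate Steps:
O(B) = 2/7 - B²/7 (O(B) = 2/7 - (B + 0)²/7 = 2/7 - B²/7)
j = -8 (j = 2*(-1 - 1*3) = 2*(-1 - 3) = 2*(-4) = -8)
x(Z) = -4 + Z (x(Z) = Z - 4 = -4 + Z)
s(Y) = -12 (s(Y) = -4 - 8 = -12)
(O(22) + s(-19))*(-248 + 324) = ((2/7 - ⅐*22²) - 12)*(-248 + 324) = ((2/7 - ⅐*484) - 12)*76 = ((2/7 - 484/7) - 12)*76 = (-482/7 - 12)*76 = -566/7*76 = -43016/7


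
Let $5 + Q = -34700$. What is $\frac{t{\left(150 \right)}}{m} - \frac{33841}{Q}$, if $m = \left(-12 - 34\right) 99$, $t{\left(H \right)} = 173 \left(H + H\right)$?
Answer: $- \frac{24955721}{2394645} \approx -10.421$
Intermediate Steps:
$Q = -34705$ ($Q = -5 - 34700 = -34705$)
$t{\left(H \right)} = 346 H$ ($t{\left(H \right)} = 173 \cdot 2 H = 346 H$)
$m = -4554$ ($m = \left(-46\right) 99 = -4554$)
$\frac{t{\left(150 \right)}}{m} - \frac{33841}{Q} = \frac{346 \cdot 150}{-4554} - \frac{33841}{-34705} = 51900 \left(- \frac{1}{4554}\right) - - \frac{33841}{34705} = - \frac{8650}{759} + \frac{33841}{34705} = - \frac{24955721}{2394645}$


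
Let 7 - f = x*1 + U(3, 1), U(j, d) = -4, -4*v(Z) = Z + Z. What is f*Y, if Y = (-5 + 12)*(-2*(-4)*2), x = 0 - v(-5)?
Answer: 1512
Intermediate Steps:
v(Z) = -Z/2 (v(Z) = -(Z + Z)/4 = -Z/2)
x = -5/2 (x = 0 - (-1)*(-5)/2 = 0 - 1*5/2 = 0 - 5/2 = -5/2 ≈ -2.5000)
Y = 112 (Y = 7*(8*2) = 7*16 = 112)
f = 27/2 (f = 7 - (-5/2*1 - 4) = 7 - (-5/2 - 4) = 7 - 1*(-13/2) = 7 + 13/2 = 27/2 ≈ 13.500)
f*Y = (27/2)*112 = 1512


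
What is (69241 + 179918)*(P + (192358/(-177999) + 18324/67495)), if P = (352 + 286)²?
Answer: 406148620668402289358/4004680835 ≈ 1.0142e+11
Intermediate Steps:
P = 407044 (P = 638² = 407044)
(69241 + 179918)*(P + (192358/(-177999) + 18324/67495)) = (69241 + 179918)*(407044 + (192358/(-177999) + 18324/67495)) = 249159*(407044 + (192358*(-1/177999) + 18324*(1/67495))) = 249159*(407044 + (-192358/177999 + 18324/67495)) = 249159*(407044 - 9721549534/12014042505) = 249159*(4890234195855686/12014042505) = 406148620668402289358/4004680835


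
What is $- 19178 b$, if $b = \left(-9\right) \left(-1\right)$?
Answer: $-172602$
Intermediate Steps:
$b = 9$
$- 19178 b = \left(-19178\right) 9 = -172602$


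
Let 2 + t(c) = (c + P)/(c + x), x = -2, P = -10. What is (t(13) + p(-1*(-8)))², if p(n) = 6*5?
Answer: 96721/121 ≈ 799.35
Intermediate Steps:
t(c) = -2 + (-10 + c)/(-2 + c) (t(c) = -2 + (c - 10)/(c - 2) = -2 + (-10 + c)/(-2 + c))
p(n) = 30
(t(13) + p(-1*(-8)))² = ((-6 - 1*13)/(-2 + 13) + 30)² = ((-6 - 13)/11 + 30)² = ((1/11)*(-19) + 30)² = (-19/11 + 30)² = (311/11)² = 96721/121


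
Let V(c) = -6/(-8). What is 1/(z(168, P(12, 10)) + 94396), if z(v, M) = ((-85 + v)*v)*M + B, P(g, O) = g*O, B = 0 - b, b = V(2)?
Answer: 4/7070701 ≈ 5.6571e-7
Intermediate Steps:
V(c) = 3/4 (V(c) = -6*(-1/8) = 3/4)
b = 3/4 ≈ 0.75000
B = -3/4 (B = 0 - 1*3/4 = 0 - 3/4 = -3/4 ≈ -0.75000)
P(g, O) = O*g
z(v, M) = -3/4 + M*v*(-85 + v) (z(v, M) = ((-85 + v)*v)*M - 3/4 = (v*(-85 + v))*M - 3/4 = M*v*(-85 + v) - 3/4 = -3/4 + M*v*(-85 + v))
1/(z(168, P(12, 10)) + 94396) = 1/((-3/4 + (10*12)*168**2 - 85*10*12*168) + 94396) = 1/((-3/4 + 120*28224 - 85*120*168) + 94396) = 1/((-3/4 + 3386880 - 1713600) + 94396) = 1/(6693117/4 + 94396) = 1/(7070701/4) = 4/7070701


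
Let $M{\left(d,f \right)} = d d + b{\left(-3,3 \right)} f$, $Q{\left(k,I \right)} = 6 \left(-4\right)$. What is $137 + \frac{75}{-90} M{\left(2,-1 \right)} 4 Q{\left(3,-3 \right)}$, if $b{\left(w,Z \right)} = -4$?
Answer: $777$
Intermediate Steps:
$Q{\left(k,I \right)} = -24$
$M{\left(d,f \right)} = d^{2} - 4 f$ ($M{\left(d,f \right)} = d d - 4 f = d^{2} - 4 f$)
$137 + \frac{75}{-90} M{\left(2,-1 \right)} 4 Q{\left(3,-3 \right)} = 137 + \frac{75}{-90} \left(2^{2} - -4\right) 4 \left(-24\right) = 137 + 75 \left(- \frac{1}{90}\right) \left(4 + 4\right) 4 \left(-24\right) = 137 - \frac{5 \cdot 8 \cdot 4 \left(-24\right)}{6} = 137 - \frac{5 \cdot 32 \left(-24\right)}{6} = 137 - -640 = 137 + 640 = 777$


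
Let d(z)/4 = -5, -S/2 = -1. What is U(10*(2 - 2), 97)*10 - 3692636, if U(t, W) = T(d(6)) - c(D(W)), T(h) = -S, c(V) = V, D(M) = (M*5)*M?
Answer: -4163106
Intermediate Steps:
S = 2 (S = -2*(-1) = 2)
d(z) = -20 (d(z) = 4*(-5) = -20)
D(M) = 5*M**2 (D(M) = (5*M)*M = 5*M**2)
T(h) = -2 (T(h) = -1*2 = -2)
U(t, W) = -2 - 5*W**2
U(10*(2 - 2), 97)*10 - 3692636 = (-2 - 5*97**2)*10 - 3692636 = (-2 - 5*9409)*10 - 3692636 = (-2 - 47045)*10 - 3692636 = -47047*10 - 3692636 = -470470 - 3692636 = -4163106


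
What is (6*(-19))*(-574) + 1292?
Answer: 66728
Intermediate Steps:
(6*(-19))*(-574) + 1292 = -114*(-574) + 1292 = 65436 + 1292 = 66728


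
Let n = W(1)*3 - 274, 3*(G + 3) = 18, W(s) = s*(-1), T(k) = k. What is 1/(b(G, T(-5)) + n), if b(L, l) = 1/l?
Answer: -5/1386 ≈ -0.0036075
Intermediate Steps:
W(s) = -s
G = 3 (G = -3 + (⅓)*18 = -3 + 6 = 3)
n = -277 (n = -1*1*3 - 274 = -1*3 - 274 = -3 - 274 = -277)
1/(b(G, T(-5)) + n) = 1/(1/(-5) - 277) = 1/(-⅕ - 277) = 1/(-1386/5) = -5/1386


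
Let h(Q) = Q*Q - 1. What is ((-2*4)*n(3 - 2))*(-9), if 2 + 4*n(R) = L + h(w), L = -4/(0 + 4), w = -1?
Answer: -54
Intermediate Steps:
L = -1 (L = -4/4 = (¼)*(-4) = -1)
h(Q) = -1 + Q² (h(Q) = Q² - 1 = -1 + Q²)
n(R) = -¾ (n(R) = -½ + (-1 + (-1 + (-1)²))/4 = -½ + (-1 + (-1 + 1))/4 = -½ + (-1 + 0)/4 = -½ + (¼)*(-1) = -½ - ¼ = -¾)
((-2*4)*n(3 - 2))*(-9) = (-2*4*(-¾))*(-9) = -8*(-¾)*(-9) = 6*(-9) = -54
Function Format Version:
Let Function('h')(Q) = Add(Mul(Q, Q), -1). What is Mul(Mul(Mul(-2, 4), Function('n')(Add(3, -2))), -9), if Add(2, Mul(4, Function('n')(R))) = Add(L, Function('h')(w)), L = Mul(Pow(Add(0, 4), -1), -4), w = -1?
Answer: -54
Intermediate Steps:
L = -1 (L = Mul(Pow(4, -1), -4) = Mul(Rational(1, 4), -4) = -1)
Function('h')(Q) = Add(-1, Pow(Q, 2)) (Function('h')(Q) = Add(Pow(Q, 2), -1) = Add(-1, Pow(Q, 2)))
Function('n')(R) = Rational(-3, 4) (Function('n')(R) = Add(Rational(-1, 2), Mul(Rational(1, 4), Add(-1, Add(-1, Pow(-1, 2))))) = Add(Rational(-1, 2), Mul(Rational(1, 4), Add(-1, Add(-1, 1)))) = Add(Rational(-1, 2), Mul(Rational(1, 4), Add(-1, 0))) = Add(Rational(-1, 2), Mul(Rational(1, 4), -1)) = Add(Rational(-1, 2), Rational(-1, 4)) = Rational(-3, 4))
Mul(Mul(Mul(-2, 4), Function('n')(Add(3, -2))), -9) = Mul(Mul(Mul(-2, 4), Rational(-3, 4)), -9) = Mul(Mul(-8, Rational(-3, 4)), -9) = Mul(6, -9) = -54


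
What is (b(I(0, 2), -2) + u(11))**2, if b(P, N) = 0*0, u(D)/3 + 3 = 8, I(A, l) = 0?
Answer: 225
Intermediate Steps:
u(D) = 15 (u(D) = -9 + 3*8 = -9 + 24 = 15)
b(P, N) = 0
(b(I(0, 2), -2) + u(11))**2 = (0 + 15)**2 = 15**2 = 225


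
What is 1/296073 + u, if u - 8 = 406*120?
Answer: 14427045145/296073 ≈ 48728.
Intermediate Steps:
u = 48728 (u = 8 + 406*120 = 8 + 48720 = 48728)
1/296073 + u = 1/296073 + 48728 = 14427045145/296073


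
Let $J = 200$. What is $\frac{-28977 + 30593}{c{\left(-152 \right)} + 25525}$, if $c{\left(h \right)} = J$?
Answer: $\frac{1616}{25725} \approx 0.062818$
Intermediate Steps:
$c{\left(h \right)} = 200$
$\frac{-28977 + 30593}{c{\left(-152 \right)} + 25525} = \frac{-28977 + 30593}{200 + 25525} = \frac{1616}{25725}$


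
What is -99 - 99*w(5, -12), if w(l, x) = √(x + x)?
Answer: -99 - 198*I*√6 ≈ -99.0 - 485.0*I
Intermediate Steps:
w(l, x) = √2*√x (w(l, x) = √(2*x) = √2*√x)
-99 - 99*w(5, -12) = -99 - 99*√2*√(-12) = -99 - 99*√2*2*I*√3 = -99 - 198*I*√6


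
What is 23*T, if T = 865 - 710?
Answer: 3565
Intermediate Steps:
T = 155
23*T = 23*155 = 3565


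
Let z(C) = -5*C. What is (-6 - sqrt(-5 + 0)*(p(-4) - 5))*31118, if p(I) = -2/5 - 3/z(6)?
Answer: -186708 + 824627*I*sqrt(5)/5 ≈ -1.8671e+5 + 3.6878e+5*I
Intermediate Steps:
p(I) = -3/10 (p(I) = -2/5 - 3/((-5*6)) = -2*1/5 - 3/(-30) = -2/5 - 3*(-1/30) = -2/5 + 1/10 = -3/10)
(-6 - sqrt(-5 + 0)*(p(-4) - 5))*31118 = (-6 - sqrt(-5 + 0)*(-3/10 - 5))*31118 = (-6 - sqrt(-5)*(-53)/10)*31118 = (-6 - I*sqrt(5)*(-53)/10)*31118 = (-6 - (-53)*I*sqrt(5)/10)*31118 = (-6 + 53*I*sqrt(5)/10)*31118 = -186708 + 824627*I*sqrt(5)/5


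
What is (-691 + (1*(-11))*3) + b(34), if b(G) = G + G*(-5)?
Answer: -860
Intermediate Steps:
b(G) = -4*G (b(G) = G - 5*G = -4*G)
(-691 + (1*(-11))*3) + b(34) = (-691 + (1*(-11))*3) - 4*34 = (-691 - 11*3) - 136 = (-691 - 33) - 136 = -724 - 136 = -860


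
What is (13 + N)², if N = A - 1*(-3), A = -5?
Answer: 121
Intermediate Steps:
N = -2 (N = -5 - 1*(-3) = -5 + 3 = -2)
(13 + N)² = (13 - 2)² = 11² = 121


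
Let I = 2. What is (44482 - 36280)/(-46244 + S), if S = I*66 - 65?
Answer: -8202/46177 ≈ -0.17762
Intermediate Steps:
S = 67 (S = 2*66 - 65 = 132 - 65 = 67)
(44482 - 36280)/(-46244 + S) = (44482 - 36280)/(-46244 + 67) = 8202/(-46177) = 8202*(-1/46177) = -8202/46177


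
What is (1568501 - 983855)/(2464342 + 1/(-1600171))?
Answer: 311844524822/1314456200827 ≈ 0.23724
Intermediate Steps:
(1568501 - 983855)/(2464342 + 1/(-1600171)) = 584646/(2464342 - 1/1600171) = 584646/(3943368602481/1600171) = 584646*(1600171/3943368602481) = 311844524822/1314456200827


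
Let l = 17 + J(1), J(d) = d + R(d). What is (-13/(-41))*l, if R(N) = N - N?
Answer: 234/41 ≈ 5.7073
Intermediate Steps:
R(N) = 0
J(d) = d (J(d) = d + 0 = d)
l = 18 (l = 17 + 1 = 18)
(-13/(-41))*l = (-13/(-41))*18 = -1/41*(-13)*18 = (13/41)*18 = 234/41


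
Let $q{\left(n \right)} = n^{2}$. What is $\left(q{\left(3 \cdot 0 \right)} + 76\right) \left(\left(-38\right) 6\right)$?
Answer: $-17328$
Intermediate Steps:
$\left(q{\left(3 \cdot 0 \right)} + 76\right) \left(\left(-38\right) 6\right) = \left(\left(3 \cdot 0\right)^{2} + 76\right) \left(\left(-38\right) 6\right) = \left(0^{2} + 76\right) \left(-228\right) = \left(0 + 76\right) \left(-228\right) = 76 \left(-228\right) = -17328$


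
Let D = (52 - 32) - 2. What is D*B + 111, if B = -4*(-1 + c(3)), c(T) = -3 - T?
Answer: 615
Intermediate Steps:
B = 28 (B = -4*(-1 + (-3 - 1*3)) = -4*(-1 + (-3 - 3)) = -4*(-1 - 6) = -4*(-7) = 28)
D = 18 (D = 20 - 2 = 18)
D*B + 111 = 18*28 + 111 = 504 + 111 = 615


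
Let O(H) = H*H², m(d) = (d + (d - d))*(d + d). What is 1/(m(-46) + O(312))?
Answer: 1/30375560 ≈ 3.2921e-8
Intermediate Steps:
m(d) = 2*d² (m(d) = (d + 0)*(2*d) = d*(2*d) = 2*d²)
O(H) = H³
1/(m(-46) + O(312)) = 1/(2*(-46)² + 312³) = 1/(2*2116 + 30371328) = 1/(4232 + 30371328) = 1/30375560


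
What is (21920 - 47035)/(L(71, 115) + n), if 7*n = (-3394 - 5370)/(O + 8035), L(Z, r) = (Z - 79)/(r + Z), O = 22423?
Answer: 35570299155/119134 ≈ 2.9857e+5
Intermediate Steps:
L(Z, r) = (-79 + Z)/(Z + r)
n = -626/15229 (n = ((-3394 - 5370)/(22423 + 8035))/7 = (-8764/30458)/7 = (-8764*1/30458)/7 = (1/7)*(-4382/15229) = -626/15229 ≈ -0.041106)
(21920 - 47035)/(L(71, 115) + n) = (21920 - 47035)/((-79 + 71)/(71 + 115) - 626/15229) = -25115/(-8/186 - 626/15229) = -25115/((1/186)*(-8) - 626/15229) = -25115/(-4/93 - 626/15229) = -25115/(-119134/1416297) = -25115*(-1416297/119134) = 35570299155/119134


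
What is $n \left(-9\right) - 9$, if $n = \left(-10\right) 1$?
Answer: $81$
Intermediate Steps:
$n = -10$
$n \left(-9\right) - 9 = \left(-10\right) \left(-9\right) - 9 = 90 - 9 = 81$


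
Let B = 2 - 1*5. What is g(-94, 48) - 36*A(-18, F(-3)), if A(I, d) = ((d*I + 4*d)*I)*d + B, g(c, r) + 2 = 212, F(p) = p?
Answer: -81330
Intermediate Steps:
B = -3 (B = 2 - 5 = -3)
g(c, r) = 210 (g(c, r) = -2 + 212 = 210)
A(I, d) = -3 + I*d*(4*d + I*d) (A(I, d) = ((d*I + 4*d)*I)*d - 3 = ((I*d + 4*d)*I)*d - 3 = ((4*d + I*d)*I)*d - 3 = (I*(4*d + I*d))*d - 3 = I*d*(4*d + I*d) - 3 = -3 + I*d*(4*d + I*d))
g(-94, 48) - 36*A(-18, F(-3)) = 210 - 36*(-3 + (-18)**2*(-3)**2 + 4*(-18)*(-3)**2) = 210 - 36*(-3 + 324*9 + 4*(-18)*9) = 210 - 36*(-3 + 2916 - 648) = 210 - 36*2265 = 210 - 1*81540 = 210 - 81540 = -81330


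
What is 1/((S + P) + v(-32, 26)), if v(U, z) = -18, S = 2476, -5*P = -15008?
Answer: 5/27298 ≈ 0.00018316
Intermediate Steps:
P = 15008/5 (P = -⅕*(-15008) = 15008/5 ≈ 3001.6)
1/((S + P) + v(-32, 26)) = 1/((2476 + 15008/5) - 18) = 1/(27388/5 - 18) = 1/(27298/5) = 5/27298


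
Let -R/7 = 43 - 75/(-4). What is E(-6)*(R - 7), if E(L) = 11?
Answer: -19327/4 ≈ -4831.8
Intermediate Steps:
R = -1729/4 (R = -7*(43 - 75/(-4)) = -7*(43 - 75*(-¼)) = -7*(43 + 75/4) = -7*247/4 = -1729/4 ≈ -432.25)
E(-6)*(R - 7) = 11*(-1729/4 - 7) = 11*(-1757/4) = -19327/4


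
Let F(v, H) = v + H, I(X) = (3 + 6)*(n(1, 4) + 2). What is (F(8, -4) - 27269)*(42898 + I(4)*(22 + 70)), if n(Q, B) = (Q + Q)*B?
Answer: -1395368170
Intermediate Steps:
n(Q, B) = 2*B*Q (n(Q, B) = (2*Q)*B = 2*B*Q)
I(X) = 90 (I(X) = (3 + 6)*(2*4*1 + 2) = 9*(8 + 2) = 9*10 = 90)
F(v, H) = H + v
(F(8, -4) - 27269)*(42898 + I(4)*(22 + 70)) = ((-4 + 8) - 27269)*(42898 + 90*(22 + 70)) = (4 - 27269)*(42898 + 90*92) = -27265*(42898 + 8280) = -27265*51178 = -1395368170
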